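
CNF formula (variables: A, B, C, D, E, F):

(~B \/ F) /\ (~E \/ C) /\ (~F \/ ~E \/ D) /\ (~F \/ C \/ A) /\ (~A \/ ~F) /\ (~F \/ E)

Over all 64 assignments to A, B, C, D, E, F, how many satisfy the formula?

14

Case analysis on F and E:
  F=T, E=T: remaining (A,B,C,D) ∈ {(F,F,T,T); (F,T,T,T)} — 2.
  F=T, E=F: a clause becomes empty — 0.
  F=F, E=T: remaining (A,B,C,D) ∈ {(F,F,T,F); (F,F,T,T); (T,F,T,F); (T,F,T,T)} — 4.
  F=F, E=F: forces B=F; A, C, D free → 2^3 = 8.
Total: 2 + 0 + 4 + 8 = 14.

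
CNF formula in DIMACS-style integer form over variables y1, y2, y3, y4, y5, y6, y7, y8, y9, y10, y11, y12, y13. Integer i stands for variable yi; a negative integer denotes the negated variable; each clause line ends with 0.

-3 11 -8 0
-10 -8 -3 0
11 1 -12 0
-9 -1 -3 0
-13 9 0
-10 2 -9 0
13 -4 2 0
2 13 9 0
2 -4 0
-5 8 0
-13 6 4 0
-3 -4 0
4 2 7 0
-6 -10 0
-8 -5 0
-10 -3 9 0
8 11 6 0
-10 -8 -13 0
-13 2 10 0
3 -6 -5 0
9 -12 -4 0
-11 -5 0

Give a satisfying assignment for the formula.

y1=False  y2=True  y3=False  y4=False  y5=False  y6=True  y7=False  y8=False  y9=True  y10=False  y11=False  y12=False  y13=True

Check each clause:
  1. (~y8 | ~y3 | y11) — ~y8 is true.
  2. (~y3 | ~y8 | ~y10) — ~y8 is true.
  3. (y11 | y1 | ~y12) — ~y12 is true.
  4. (~y9 | ~y3 | ~y1) — ~y3 is true.
  5. (~y13 | y9) — y9 is true.
  6. (~y9 | ~y10 | y2) — y2 is true.
  7. (y2 | y13 | ~y4) — y2 is true.
  8. (y2 | y13 | y9) — y9 is true.
  9. (y2 | ~y4) — y2 is true.
  10. (~y5 | y8) — ~y5 is true.
  11. (y4 | y6 | ~y13) — y6 is true.
  12. (~y4 | ~y3) — ~y4 is true.
  13. (y7 | y4 | y2) — y2 is true.
  14. (~y10 | ~y6) — ~y10 is true.
  15. (~y5 | ~y8) — ~y8 is true.
  16. (y9 | ~y3 | ~y10) — y9 is true.
  17. (y11 | y6 | y8) — y6 is true.
  18. (~y10 | ~y13 | ~y8) — ~y8 is true.
  19. (y10 | y2 | ~y13) — y2 is true.
  20. (~y6 | y3 | ~y5) — ~y5 is true.
  21. (y9 | ~y12 | ~y4) — y9 is true.
  22. (~y11 | ~y5) — ~y5 is true.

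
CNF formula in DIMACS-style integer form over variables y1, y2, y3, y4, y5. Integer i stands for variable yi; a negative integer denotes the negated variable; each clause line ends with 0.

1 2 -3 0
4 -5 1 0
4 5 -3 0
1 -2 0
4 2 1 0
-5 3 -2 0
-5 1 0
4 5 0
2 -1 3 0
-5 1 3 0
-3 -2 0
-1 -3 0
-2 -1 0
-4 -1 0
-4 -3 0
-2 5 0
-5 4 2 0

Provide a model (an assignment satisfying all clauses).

y1=F, y2=F, y3=F, y4=T, y5=F

Branch on y1: take y1 = False.
  then y2 is forced to False.
  then y3 is forced to False.
  then y4 is forced to True.
  then y5 is forced to False.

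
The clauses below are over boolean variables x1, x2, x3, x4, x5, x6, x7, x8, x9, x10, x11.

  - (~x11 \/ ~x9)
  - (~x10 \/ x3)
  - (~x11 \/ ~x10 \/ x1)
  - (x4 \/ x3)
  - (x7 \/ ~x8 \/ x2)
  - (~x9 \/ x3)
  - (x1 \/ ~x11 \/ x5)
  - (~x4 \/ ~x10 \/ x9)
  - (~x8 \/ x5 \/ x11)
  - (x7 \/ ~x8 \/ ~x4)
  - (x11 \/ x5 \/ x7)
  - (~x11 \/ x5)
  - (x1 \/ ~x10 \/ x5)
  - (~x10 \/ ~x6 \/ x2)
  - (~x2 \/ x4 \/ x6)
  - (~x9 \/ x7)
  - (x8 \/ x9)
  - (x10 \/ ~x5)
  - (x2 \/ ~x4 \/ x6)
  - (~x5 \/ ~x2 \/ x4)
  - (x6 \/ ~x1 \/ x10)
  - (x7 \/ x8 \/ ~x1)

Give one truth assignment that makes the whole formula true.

x1=F, x2=F, x3=T, x4=F, x5=F, x6=F, x7=T, x8=F, x9=T, x10=F, x11=F

x3 occurs only positively in the remaining clauses — set x3 = True.
x7 occurs only positively in the remaining clauses — set x7 = True.
Try x1 = False.
The remaining clauses are satisfied by x2 = False, x4 = False, x5 = False, x6 = False, x8 = False, x9 = True, x10 = False, x11 = False.
Every clause has at least one true literal under this assignment.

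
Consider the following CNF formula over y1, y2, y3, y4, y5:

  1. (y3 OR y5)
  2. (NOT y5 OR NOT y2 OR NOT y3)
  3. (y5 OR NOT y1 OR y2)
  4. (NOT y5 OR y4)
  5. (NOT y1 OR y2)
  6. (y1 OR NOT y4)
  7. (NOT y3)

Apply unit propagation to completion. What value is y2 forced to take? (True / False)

(NOT y3) stands alone — y3 = False.
In (y3 OR y5), y3 is now false; y5 must hold, so y5 = True.
From (y4 OR NOT y5) and y5 = True: y4 = True.
In (y1 OR NOT y4), NOT y4 is now false; y1 must hold, so y1 = True.
In (NOT y1 OR y2), NOT y1 is now false; y2 must hold, so y2 = True.

True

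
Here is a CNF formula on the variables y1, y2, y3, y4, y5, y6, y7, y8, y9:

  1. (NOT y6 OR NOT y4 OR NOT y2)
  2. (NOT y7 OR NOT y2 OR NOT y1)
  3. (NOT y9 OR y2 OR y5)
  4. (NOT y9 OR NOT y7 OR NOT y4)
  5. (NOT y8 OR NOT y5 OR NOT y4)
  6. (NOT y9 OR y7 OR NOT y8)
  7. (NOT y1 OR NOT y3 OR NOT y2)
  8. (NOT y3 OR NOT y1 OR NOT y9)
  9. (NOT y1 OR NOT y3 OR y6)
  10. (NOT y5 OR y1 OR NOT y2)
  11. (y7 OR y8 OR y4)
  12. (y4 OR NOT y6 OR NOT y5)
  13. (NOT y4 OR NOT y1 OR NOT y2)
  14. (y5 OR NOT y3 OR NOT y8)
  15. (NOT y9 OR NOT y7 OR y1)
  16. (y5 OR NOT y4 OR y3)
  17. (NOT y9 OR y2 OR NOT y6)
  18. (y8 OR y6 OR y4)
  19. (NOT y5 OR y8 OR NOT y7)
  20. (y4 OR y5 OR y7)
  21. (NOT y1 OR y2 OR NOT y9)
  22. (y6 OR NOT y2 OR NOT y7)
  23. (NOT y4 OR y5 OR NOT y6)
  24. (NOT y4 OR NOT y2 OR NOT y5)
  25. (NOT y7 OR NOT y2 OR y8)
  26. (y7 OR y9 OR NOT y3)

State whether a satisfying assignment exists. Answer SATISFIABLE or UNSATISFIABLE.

SATISFIABLE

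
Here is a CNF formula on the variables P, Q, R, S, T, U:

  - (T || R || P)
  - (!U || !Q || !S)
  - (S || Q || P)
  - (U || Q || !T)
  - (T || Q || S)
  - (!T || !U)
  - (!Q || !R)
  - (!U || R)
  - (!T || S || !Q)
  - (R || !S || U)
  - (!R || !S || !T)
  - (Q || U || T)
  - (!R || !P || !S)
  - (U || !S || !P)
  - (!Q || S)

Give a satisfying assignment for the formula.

Try P = False.
The remaining clauses are satisfied by Q = False, R = True, S = True, T = False, U = True.

P=F  Q=F  R=T  S=T  T=F  U=T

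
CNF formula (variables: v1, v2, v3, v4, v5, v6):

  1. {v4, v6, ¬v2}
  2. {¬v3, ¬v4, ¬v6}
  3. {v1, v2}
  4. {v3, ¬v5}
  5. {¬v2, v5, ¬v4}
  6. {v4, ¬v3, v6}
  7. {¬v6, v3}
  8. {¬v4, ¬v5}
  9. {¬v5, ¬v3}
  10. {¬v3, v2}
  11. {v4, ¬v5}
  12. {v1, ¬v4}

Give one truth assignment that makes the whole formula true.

v1 = T, v2 = F, v3 = F, v4 = F, v5 = F, v6 = F

v1 occurs only positively in the remaining clauses — set v1 = True.
Branch on v2: take v2 = False.
  then v3 is forced to False.
  then v5 is forced to False.
  then v6 is forced to False.
v4 is now unconstrained; take v4 = False.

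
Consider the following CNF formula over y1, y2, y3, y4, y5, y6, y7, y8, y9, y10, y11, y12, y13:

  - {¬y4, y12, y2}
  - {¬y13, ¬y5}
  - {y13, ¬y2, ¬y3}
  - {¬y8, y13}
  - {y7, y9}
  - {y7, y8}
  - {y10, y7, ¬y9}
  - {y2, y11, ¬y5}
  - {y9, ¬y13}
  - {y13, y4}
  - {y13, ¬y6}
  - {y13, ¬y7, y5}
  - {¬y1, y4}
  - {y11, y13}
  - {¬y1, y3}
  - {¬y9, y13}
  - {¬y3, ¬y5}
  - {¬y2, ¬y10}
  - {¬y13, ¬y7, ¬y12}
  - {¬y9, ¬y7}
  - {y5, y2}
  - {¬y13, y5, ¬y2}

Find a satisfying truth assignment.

y1 = F, y2 = F, y3 = F, y4 = T, y5 = T, y6 = F, y7 = T, y8 = F, y9 = F, y10 = F, y11 = T, y12 = T, y13 = F

y1 occurs only negated in the remaining clauses — set y1 = False.
y6 occurs only negated in the remaining clauses — set y6 = False.
Branch on y2: take y2 = False.
  then y5 is forced to True.
  then y13 is forced to False.
  then y8 is forced to False.
  then y7 is forced to True.
  then y11 is forced to True.
  then y4 is forced to True.
  then y12 is forced to True.
  then y9 is forced to False.
  then y3 is forced to False.
y10 is now unconstrained; take y10 = False.
Every clause has at least one true literal under this assignment.
Check each clause:
  1. {y2, y12, ¬y4} — y12 is true.
  2. {¬y13, ¬y5} — ¬y13 is true.
  3. {y13, ¬y3, ¬y2} — ¬y3 is true.
  4. {y13, ¬y8} — ¬y8 is true.
  5. {y7, y9} — y7 is true.
  6. {y8, y7} — y7 is true.
  7. {y10, y7, ¬y9} — ¬y9 is true.
  8. {¬y5, y11, y2} — y11 is true.
  9. {¬y13, y9} — ¬y13 is true.
  10. {y4, y13} — y4 is true.
  11. {y13, ¬y6} — ¬y6 is true.
  12. {¬y7, y5, y13} — y5 is true.
  13. {y4, ¬y1} — y4 is true.
  14. {y13, y11} — y11 is true.
  15. {¬y1, y3} — ¬y1 is true.
  16. {¬y9, y13} — ¬y9 is true.
  17. {¬y5, ¬y3} — ¬y3 is true.
  18. {¬y10, ¬y2} — ¬y10 is true.
  19. {¬y12, ¬y7, ¬y13} — ¬y13 is true.
  20. {¬y7, ¬y9} — ¬y9 is true.
  21. {y5, y2} — y5 is true.
  22. {y5, ¬y13, ¬y2} — ¬y13 is true.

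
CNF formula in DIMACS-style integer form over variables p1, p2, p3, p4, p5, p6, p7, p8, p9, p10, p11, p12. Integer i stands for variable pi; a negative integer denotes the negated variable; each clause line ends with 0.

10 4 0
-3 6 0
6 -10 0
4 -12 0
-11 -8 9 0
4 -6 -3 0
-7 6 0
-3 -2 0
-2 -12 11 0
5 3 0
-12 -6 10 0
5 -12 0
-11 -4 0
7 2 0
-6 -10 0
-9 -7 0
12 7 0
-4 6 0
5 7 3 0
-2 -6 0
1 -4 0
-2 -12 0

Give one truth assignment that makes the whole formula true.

Pure literal: p1 appears only positively; assign p1 = True.
p5 occurs only positively in the remaining clauses — set p5 = True.
Try p2 = False.
  then p7 is forced to True.
  then p6 is forced to True.
  then p10 is forced to False.
  then p4 is forced to True.
  then p12 is forced to False.
  then p11 is forced to False.
  then p9 is forced to False.
p3, p8 are now unconstrained; take p3 = True, p8 = False.
Every clause has at least one true literal under this assignment.

p1=T, p2=F, p3=T, p4=T, p5=T, p6=T, p7=T, p8=F, p9=F, p10=F, p11=F, p12=F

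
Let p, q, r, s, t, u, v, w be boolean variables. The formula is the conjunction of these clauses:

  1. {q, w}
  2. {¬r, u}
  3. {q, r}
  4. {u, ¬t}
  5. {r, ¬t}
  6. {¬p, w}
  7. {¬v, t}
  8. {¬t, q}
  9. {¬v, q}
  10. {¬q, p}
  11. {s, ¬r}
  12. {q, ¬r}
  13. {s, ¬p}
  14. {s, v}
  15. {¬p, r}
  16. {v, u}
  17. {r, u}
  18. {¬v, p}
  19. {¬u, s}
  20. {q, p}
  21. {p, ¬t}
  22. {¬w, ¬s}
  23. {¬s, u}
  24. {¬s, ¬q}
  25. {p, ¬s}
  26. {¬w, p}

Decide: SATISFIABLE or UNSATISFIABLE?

p = True:
  propagation gives w=True, s=True; an empty clause results — contradiction.
p = False:
  propagation gives q=False; an empty clause results — contradiction.
Every branch closes, so no satisfying assignment exists.

UNSATISFIABLE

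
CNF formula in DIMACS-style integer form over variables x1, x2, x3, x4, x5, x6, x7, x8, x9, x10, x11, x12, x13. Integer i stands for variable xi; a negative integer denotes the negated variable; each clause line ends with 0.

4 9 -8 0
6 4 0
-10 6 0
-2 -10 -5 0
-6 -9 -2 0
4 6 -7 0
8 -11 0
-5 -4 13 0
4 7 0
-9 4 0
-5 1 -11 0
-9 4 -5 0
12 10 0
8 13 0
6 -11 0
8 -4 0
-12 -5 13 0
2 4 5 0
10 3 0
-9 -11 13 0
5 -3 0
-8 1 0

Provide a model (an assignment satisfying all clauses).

x1 = T, x2 = F, x3 = F, x4 = T, x5 = T, x6 = T, x7 = F, x8 = T, x9 = T, x10 = T, x11 = F, x12 = F, x13 = T

Check each clause:
  1. (x9 || x4 || !x8) — x9 is true.
  2. (x6 || x4) — x4 is true.
  3. (!x10 || x6) — x6 is true.
  4. (!x2 || !x10 || !x5) — !x2 is true.
  5. (!x9 || !x2 || !x6) — !x2 is true.
  6. (x4 || x6 || !x7) — !x7 is true.
  7. (x8 || !x11) — x8 is true.
  8. (x13 || !x4 || !x5) — x13 is true.
  9. (x7 || x4) — x4 is true.
  10. (x4 || !x9) — x4 is true.
  11. (!x5 || x1 || !x11) — x1 is true.
  12. (!x5 || x4 || !x9) — x4 is true.
  13. (x10 || x12) — x10 is true.
  14. (x8 || x13) — x8 is true.
  15. (!x11 || x6) — !x11 is true.
  16. (x8 || !x4) — x8 is true.
  17. (!x12 || !x5 || x13) — !x12 is true.
  18. (x5 || x4 || x2) — x4 is true.
  19. (x3 || x10) — x10 is true.
  20. (!x11 || !x9 || x13) — x13 is true.
  21. (x5 || !x3) — x5 is true.
  22. (!x8 || x1) — x1 is true.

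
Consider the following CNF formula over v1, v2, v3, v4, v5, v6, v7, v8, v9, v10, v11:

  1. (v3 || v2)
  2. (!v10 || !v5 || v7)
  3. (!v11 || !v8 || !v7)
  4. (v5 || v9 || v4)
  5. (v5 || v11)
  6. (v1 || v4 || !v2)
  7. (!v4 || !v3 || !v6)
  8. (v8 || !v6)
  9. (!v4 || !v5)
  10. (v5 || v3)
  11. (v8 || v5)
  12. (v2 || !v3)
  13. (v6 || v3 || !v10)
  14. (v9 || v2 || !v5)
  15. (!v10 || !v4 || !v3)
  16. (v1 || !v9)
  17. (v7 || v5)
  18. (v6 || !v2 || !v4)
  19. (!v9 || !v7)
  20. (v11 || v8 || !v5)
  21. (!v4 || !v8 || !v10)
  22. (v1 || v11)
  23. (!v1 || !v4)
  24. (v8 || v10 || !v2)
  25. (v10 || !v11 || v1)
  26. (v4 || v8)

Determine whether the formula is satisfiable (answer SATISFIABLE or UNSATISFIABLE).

SATISFIABLE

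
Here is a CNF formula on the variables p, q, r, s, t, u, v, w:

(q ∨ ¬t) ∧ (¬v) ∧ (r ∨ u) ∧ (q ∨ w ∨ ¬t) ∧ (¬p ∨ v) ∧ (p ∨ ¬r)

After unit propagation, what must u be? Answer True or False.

True

(¬v) is a unit clause: v = False.
In (¬p ∨ v), v is now false; ¬p must hold, so p = False.
(¬r ∨ p): since p = False, the clause reduces to (¬r). r = False.
In (u ∨ r), r is now false; u must hold, so u = True.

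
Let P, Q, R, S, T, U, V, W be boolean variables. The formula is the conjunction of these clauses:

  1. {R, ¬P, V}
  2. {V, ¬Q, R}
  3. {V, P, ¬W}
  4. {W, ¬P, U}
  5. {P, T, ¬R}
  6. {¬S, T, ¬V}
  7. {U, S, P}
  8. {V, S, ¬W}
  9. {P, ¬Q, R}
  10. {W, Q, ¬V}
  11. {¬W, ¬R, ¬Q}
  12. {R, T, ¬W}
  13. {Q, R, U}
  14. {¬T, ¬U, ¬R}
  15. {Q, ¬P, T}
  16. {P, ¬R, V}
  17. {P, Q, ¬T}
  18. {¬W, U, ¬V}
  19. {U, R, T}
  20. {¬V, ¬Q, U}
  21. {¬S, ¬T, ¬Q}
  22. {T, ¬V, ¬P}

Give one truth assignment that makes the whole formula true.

Set P = True and propagate.
For the remaining variables, Q = False, R = False, S = False, T = True, U = True, V = True, W = True works.
Every clause has at least one true literal under this assignment.

P=T, Q=F, R=F, S=F, T=T, U=T, V=T, W=T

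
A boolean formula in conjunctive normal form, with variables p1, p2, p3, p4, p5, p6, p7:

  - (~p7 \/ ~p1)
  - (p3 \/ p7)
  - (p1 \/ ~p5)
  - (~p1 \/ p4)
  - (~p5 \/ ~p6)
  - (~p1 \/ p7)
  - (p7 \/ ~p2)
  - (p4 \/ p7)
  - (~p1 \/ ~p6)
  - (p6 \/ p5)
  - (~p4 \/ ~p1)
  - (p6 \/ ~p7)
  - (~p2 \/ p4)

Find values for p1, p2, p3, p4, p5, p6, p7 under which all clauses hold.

p1 = False, p2 = False, p3 = False, p4 = False, p5 = False, p6 = True, p7 = True

p2 occurs only negated in the remaining clauses — set p2 = False.
Branch on p1: take p1 = False.
  then p5 is forced to False.
  then p6 is forced to True.
Try p3 = False.
  then p7 is forced to True.
p4 is now unconstrained; take p4 = False.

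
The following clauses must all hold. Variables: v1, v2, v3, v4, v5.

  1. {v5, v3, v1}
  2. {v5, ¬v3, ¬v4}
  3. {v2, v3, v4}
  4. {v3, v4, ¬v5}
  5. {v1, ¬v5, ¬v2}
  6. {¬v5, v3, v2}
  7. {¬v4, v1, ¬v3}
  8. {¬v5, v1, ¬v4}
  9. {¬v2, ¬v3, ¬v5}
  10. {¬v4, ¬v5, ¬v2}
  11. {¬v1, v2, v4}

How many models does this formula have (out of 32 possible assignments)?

8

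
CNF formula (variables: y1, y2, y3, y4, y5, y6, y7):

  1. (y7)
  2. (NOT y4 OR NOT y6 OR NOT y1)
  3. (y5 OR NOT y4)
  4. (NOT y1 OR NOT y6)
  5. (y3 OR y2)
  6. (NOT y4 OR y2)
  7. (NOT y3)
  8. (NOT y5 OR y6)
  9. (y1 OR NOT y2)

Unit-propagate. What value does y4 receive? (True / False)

(y7) is a unit clause: y7 = True.
(NOT y3) is a unit clause: y3 = False.
From (y2 OR y3) and y3 = False: y2 = True.
In (NOT y2 OR y1), NOT y2 is now false; y1 must hold, so y1 = True.
(NOT y6 OR NOT y1) with y1 = True leaves only NOT y6, so y6 = False.
(y6 OR NOT y5): since y6 = False, the clause reduces to (NOT y5). y5 = False.
From (y5 OR NOT y4) and y5 = False: y4 = False.

False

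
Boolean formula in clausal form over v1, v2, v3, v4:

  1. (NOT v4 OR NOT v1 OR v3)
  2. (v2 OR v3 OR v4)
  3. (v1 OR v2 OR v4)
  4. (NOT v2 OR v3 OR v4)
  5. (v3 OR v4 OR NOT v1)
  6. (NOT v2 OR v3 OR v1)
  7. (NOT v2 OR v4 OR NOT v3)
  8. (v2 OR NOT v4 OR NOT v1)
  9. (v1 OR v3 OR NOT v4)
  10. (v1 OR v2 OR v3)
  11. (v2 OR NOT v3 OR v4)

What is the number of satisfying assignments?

The models are:
  v1=0 v2=0 v3=1 v4=1
  v1=0 v2=1 v3=1 v4=1
  v1=1 v2=1 v3=1 v4=1
That's 3 in total.

3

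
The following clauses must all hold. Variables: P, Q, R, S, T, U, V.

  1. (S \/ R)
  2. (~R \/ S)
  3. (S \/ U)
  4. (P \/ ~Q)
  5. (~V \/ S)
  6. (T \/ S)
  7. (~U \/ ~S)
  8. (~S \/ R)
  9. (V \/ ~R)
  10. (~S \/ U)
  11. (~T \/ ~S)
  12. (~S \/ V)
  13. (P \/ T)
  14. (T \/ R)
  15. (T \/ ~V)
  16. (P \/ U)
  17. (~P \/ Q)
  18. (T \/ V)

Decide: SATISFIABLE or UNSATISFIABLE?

UNSATISFIABLE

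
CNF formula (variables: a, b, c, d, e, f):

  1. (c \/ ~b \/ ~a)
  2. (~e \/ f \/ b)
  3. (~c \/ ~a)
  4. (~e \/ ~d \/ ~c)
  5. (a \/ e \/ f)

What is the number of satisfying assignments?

23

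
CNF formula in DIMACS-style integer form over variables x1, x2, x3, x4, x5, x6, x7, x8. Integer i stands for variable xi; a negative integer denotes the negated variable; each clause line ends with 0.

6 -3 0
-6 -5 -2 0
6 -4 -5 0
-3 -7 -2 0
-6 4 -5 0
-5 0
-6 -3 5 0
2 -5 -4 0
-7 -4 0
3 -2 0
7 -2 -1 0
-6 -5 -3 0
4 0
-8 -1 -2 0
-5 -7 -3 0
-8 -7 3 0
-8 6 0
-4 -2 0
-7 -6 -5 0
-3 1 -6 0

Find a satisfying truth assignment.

(!x5) is a unit clause, so x5 = False.
(x4) is a unit clause, so x4 = True.
(!x7) is a unit clause, so x7 = False.
Unit propagation: (!x2) forces x2 = False.
x1 occurs only positively in the remaining clauses — set x1 = True.
x3 occurs only negated in the remaining clauses — set x3 = False.
Set x6 = True and propagate.
x8 is now unconstrained; take x8 = False.
Every clause has at least one true literal under this assignment.

x1=1, x2=0, x3=0, x4=1, x5=0, x6=1, x7=0, x8=0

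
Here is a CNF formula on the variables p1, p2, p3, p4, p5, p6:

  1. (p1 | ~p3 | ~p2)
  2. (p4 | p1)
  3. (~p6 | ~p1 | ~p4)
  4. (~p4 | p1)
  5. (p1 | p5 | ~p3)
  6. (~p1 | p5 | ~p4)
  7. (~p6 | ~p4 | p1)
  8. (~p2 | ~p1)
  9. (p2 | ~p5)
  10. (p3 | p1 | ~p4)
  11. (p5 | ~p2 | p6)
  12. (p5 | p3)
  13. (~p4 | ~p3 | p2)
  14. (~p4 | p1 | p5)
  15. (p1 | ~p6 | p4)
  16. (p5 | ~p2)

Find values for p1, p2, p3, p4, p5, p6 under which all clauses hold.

p1=T, p2=F, p3=T, p4=F, p5=F, p6=F

Check each clause:
  1. (p1 | ~p2 | ~p3) — p1 is true.
  2. (p4 | p1) — p1 is true.
  3. (~p4 | ~p1 | ~p6) — ~p6 is true.
  4. (p1 | ~p4) — p1 is true.
  5. (p1 | p5 | ~p3) — p1 is true.
  6. (p5 | ~p4 | ~p1) — ~p4 is true.
  7. (p1 | ~p4 | ~p6) — p1 is true.
  8. (~p2 | ~p1) — ~p2 is true.
  9. (p2 | ~p5) — ~p5 is true.
  10. (p3 | ~p4 | p1) — p1 is true.
  11. (p5 | p6 | ~p2) — ~p2 is true.
  12. (p5 | p3) — p3 is true.
  13. (~p3 | ~p4 | p2) — ~p4 is true.
  14. (p1 | ~p4 | p5) — p1 is true.
  15. (p4 | ~p6 | p1) — p1 is true.
  16. (~p2 | p5) — ~p2 is true.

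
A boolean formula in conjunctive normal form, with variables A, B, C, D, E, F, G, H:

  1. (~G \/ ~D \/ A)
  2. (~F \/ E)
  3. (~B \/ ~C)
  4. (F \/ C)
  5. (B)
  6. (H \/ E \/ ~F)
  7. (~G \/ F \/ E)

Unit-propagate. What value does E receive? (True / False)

True

Unit clause (B) sets B = True.
In (~C \/ ~B), ~B is now false; ~C must hold, so C = False.
In (C \/ F), C is now false; F must hold, so F = True.
(E \/ ~F) with F = True leaves only E, so E = True.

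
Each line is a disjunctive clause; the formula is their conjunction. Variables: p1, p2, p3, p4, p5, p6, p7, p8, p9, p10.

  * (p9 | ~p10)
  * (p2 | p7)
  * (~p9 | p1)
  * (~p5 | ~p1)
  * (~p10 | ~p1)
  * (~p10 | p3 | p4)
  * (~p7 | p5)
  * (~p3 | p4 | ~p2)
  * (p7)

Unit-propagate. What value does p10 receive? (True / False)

Unit clause (p7) sets p7 = True.
In (~p7 | p5), ~p7 is now false; p5 must hold, so p5 = True.
From (~p1 | ~p5) and p5 = True: p1 = False.
(~p9 | p1) with p1 = False leaves only ~p9, so p9 = False.
(p9 | ~p10): since p9 = False, the clause reduces to (~p10). p10 = False.

False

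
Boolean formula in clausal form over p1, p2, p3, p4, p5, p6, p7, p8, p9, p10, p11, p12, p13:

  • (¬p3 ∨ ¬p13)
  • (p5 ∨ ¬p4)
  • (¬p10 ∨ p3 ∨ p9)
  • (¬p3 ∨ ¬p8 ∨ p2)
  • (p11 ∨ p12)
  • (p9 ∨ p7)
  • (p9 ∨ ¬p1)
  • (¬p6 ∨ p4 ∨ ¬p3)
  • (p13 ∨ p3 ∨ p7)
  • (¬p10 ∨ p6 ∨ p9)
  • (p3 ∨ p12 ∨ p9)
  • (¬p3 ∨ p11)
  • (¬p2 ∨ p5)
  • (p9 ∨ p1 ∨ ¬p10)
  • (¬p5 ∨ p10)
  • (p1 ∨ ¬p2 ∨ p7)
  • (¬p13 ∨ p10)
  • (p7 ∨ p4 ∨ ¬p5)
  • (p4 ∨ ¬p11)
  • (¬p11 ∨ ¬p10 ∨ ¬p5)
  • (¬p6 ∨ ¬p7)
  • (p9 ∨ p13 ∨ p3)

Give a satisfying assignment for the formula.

p1=True, p2=False, p3=False, p4=False, p5=False, p6=False, p7=True, p8=False, p9=True, p10=True, p11=False, p12=True, p13=True

p8 occurs only negated in the remaining clauses — set p8 = False.
Pure literal: p9 appears only positively; assign p9 = True.
Try p1 = True.
Try p2 = False.
Set p3 = False and propagate.
The remaining clauses are satisfied by p4 = False, p5 = False, p6 = False, p7 = True, p10 = True, p11 = False, p12 = True, p13 = True.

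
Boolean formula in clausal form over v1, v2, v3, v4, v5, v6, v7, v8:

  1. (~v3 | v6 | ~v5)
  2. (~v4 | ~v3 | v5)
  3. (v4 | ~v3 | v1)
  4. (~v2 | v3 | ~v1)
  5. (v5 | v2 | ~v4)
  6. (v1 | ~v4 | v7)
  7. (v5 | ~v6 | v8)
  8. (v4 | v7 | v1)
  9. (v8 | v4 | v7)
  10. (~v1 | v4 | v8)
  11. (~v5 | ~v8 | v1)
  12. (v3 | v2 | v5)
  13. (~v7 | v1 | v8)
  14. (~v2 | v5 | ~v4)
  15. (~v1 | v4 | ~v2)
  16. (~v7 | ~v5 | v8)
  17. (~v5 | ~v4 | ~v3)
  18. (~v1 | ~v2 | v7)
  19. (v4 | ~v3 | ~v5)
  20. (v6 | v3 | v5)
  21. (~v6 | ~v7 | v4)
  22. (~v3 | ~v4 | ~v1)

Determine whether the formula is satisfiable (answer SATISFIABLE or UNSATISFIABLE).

SATISFIABLE

Branch on v1: take v1 = True.
Try v2 = False.
Branch on v3: take v3 = True.
  then v4 is forced to False.
  then v8 is forced to True.
  then v5 is forced to False.
The remaining clauses are satisfied by v6 = False, v7 = True.
Every clause has at least one true literal under this assignment.
So v1 = True, v2 = False, v3 = True, v4 = False, v5 = False, v6 = False, v7 = True, v8 = True is a satisfying assignment.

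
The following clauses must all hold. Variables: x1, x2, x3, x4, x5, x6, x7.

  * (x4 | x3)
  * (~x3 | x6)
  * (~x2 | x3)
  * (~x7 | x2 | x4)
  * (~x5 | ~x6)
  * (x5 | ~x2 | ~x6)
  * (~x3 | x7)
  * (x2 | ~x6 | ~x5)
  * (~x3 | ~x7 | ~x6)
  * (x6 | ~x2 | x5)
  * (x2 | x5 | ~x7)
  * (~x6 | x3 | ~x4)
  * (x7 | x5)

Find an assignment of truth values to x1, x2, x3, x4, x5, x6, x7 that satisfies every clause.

x1=1  x2=0  x3=0  x4=1  x5=1  x6=0  x7=0

Check each clause:
  1. (x3 | x4) — x4 is true.
  2. (~x3 | x6) — ~x3 is true.
  3. (~x2 | x3) — ~x2 is true.
  4. (x2 | x4 | ~x7) — ~x7 is true.
  5. (~x6 | ~x5) — ~x6 is true.
  6. (~x2 | ~x6 | x5) — ~x6 is true.
  7. (~x3 | x7) — ~x3 is true.
  8. (~x6 | x2 | ~x5) — ~x6 is true.
  9. (~x3 | ~x7 | ~x6) — ~x7 is true.
  10. (~x2 | x5 | x6) — x5 is true.
  11. (x5 | ~x7 | x2) — ~x7 is true.
  12. (x3 | ~x6 | ~x4) — ~x6 is true.
  13. (x5 | x7) — x5 is true.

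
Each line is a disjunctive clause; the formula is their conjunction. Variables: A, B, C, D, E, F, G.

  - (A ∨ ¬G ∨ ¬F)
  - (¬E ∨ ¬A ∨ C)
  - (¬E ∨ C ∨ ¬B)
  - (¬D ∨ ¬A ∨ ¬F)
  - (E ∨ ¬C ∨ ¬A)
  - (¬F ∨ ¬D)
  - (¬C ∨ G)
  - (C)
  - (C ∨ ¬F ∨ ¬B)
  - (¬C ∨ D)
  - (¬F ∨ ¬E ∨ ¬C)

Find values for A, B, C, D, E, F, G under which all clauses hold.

A=T, B=T, C=T, D=T, E=T, F=F, G=T

Check each clause:
  1. (A ∨ ¬G ∨ ¬F) — A is true.
  2. (¬E ∨ C ∨ ¬A) — C is true.
  3. (¬B ∨ ¬E ∨ C) — C is true.
  4. (¬D ∨ ¬A ∨ ¬F) — ¬F is true.
  5. (E ∨ ¬C ∨ ¬A) — E is true.
  6. (¬F ∨ ¬D) — ¬F is true.
  7. (¬C ∨ G) — G is true.
  8. (C) — C is true.
  9. (¬F ∨ ¬B ∨ C) — ¬F is true.
  10. (D ∨ ¬C) — D is true.
  11. (¬E ∨ ¬F ∨ ¬C) — ¬F is true.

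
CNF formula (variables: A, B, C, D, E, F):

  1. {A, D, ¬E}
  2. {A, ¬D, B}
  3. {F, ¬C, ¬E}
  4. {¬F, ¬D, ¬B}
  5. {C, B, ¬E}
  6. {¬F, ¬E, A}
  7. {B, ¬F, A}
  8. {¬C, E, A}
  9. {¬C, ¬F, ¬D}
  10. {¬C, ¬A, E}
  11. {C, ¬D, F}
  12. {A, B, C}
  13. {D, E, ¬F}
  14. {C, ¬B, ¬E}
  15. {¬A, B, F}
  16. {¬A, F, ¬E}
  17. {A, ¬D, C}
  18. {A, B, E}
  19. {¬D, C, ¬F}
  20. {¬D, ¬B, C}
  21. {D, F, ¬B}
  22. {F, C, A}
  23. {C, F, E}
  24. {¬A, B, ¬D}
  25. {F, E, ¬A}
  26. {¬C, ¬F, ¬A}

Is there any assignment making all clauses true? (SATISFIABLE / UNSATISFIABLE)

A = True:
  F = True:
    propagation gives C=False, D=False, E=True, B=True; an empty clause results — contradiction.
  F = False:
    propagation gives B=True, E=False; an empty clause results — contradiction.
A = False:
  C = True:
    propagation gives E=True, D=True, B=True, F=True; an empty clause results — contradiction.
  C = False:
    propagation gives B=True, E=False, D=False, F=False; an empty clause results — contradiction.
Every branch closes, so no satisfying assignment exists.

UNSATISFIABLE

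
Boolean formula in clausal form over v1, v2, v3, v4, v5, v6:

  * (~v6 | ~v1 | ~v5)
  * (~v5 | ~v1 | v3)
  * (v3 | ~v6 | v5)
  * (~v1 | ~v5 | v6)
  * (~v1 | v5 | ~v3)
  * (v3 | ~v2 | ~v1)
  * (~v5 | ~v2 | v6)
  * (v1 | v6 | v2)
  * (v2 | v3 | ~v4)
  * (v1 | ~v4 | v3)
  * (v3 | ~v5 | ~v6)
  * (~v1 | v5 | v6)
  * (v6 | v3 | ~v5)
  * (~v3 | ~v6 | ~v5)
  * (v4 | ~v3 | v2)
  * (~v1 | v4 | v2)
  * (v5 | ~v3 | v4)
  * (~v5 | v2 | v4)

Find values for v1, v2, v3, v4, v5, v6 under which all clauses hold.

v1 = 0, v2 = 1, v3 = 1, v4 = 1, v5 = 0, v6 = 0

Set v1 = False and propagate.
Branch on v2: take v2 = True.
The remaining clauses are satisfied by v3 = True, v4 = True, v5 = False, v6 = False.
Check each clause:
  1. (~v5 | ~v6 | ~v1) — ~v6 is true.
  2. (v3 | ~v5 | ~v1) — v3 is true.
  3. (v3 | v5 | ~v6) — ~v6 is true.
  4. (~v5 | v6 | ~v1) — ~v5 is true.
  5. (~v1 | ~v3 | v5) — ~v1 is true.
  6. (~v1 | v3 | ~v2) — v3 is true.
  7. (~v5 | v6 | ~v2) — ~v5 is true.
  8. (v6 | v2 | v1) — v2 is true.
  9. (~v4 | v3 | v2) — v2 is true.
  10. (v1 | v3 | ~v4) — v3 is true.
  11. (~v5 | ~v6 | v3) — v3 is true.
  12. (v6 | ~v1 | v5) — ~v1 is true.
  13. (v3 | ~v5 | v6) — v3 is true.
  14. (~v5 | ~v3 | ~v6) — ~v6 is true.
  15. (~v3 | v4 | v2) — v2 is true.
  16. (~v1 | v2 | v4) — v2 is true.
  17. (~v3 | v5 | v4) — v4 is true.
  18. (v2 | v4 | ~v5) — v2 is true.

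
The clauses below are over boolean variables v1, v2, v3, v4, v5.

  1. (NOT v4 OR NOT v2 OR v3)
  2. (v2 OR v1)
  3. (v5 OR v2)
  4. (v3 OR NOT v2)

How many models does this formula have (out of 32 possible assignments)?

12

Case analysis on v2 and v3:
  v2=T, v3=T: v1, v4, v5 free → 2^3 = 8.
  v2=T, v3=F: a clause becomes empty — 0.
  v2=F, v3=T: remaining (v1,v4,v5) ∈ {(T,F,T); (T,T,T)} — 2.
  v2=F, v3=F: remaining (v1,v4,v5) ∈ {(T,F,T); (T,T,T)} — 2.
Total: 8 + 0 + 2 + 2 = 12.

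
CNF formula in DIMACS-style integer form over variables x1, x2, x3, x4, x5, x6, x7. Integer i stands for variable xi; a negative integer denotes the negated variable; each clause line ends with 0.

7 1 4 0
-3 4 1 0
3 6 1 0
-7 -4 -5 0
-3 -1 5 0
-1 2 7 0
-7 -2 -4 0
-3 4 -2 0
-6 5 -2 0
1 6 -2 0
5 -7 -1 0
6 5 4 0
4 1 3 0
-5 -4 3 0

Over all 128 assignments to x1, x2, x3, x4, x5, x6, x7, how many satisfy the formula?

Case analysis on x1 and x4:
  x1=T, x4=T: remaining (x2,x3,x5,x6,x7) ∈ {(T,F,F,F,F); (T,T,T,F,F); (T,T,T,T,F)} — 3.
  x1=T, x4=F: x6 free; 4 ways for (x2,x3,x5,x7) × 2^1 = 8.
  x1=F, x4=T: 9 of the 32 assignments to (x2,x3,x5,x6,x7) work.
  x1=F, x4=F: a clause becomes empty — 0.
Total: 3 + 8 + 9 + 0 = 20.

20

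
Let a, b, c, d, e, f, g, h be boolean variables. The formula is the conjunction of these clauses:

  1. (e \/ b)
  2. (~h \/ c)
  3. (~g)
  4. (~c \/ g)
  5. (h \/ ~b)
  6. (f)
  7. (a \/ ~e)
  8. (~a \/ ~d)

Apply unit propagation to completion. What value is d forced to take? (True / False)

(~g) stands alone — g = False.
In (g \/ ~c), g is now false; ~c must hold, so c = False.
(c \/ ~h) with c = False leaves only ~h, so h = False.
In (h \/ ~b), h is now false; ~b must hold, so b = False.
(b \/ e) with b = False leaves only e, so e = True.
(f) stands alone — f = True.
In (~e \/ a), ~e is now false; a must hold, so a = True.
(~a \/ ~d) with a = True leaves only ~d, so d = False.

False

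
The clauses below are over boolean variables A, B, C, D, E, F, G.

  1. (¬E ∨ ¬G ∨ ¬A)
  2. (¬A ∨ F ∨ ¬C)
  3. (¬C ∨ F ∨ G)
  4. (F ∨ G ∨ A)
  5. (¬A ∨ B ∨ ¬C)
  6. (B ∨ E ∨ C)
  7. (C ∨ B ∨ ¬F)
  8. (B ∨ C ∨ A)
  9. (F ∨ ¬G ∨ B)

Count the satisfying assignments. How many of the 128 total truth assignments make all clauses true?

Split on C, then A.
  C=T, A=T: D free; 3 ways for (B,E,F,G) × 2^1 = 6.
  C=T, A=F: D, E free; 5 ways for (B,F,G) × 2^2 = 20.
  C=F, A=T: D free; 7 ways for (B,E,F,G) × 2^1 = 14.
  C=F, A=F: D, E free; 3 ways for (B,F,G) × 2^2 = 12.
Total: 6 + 20 + 14 + 12 = 52.

52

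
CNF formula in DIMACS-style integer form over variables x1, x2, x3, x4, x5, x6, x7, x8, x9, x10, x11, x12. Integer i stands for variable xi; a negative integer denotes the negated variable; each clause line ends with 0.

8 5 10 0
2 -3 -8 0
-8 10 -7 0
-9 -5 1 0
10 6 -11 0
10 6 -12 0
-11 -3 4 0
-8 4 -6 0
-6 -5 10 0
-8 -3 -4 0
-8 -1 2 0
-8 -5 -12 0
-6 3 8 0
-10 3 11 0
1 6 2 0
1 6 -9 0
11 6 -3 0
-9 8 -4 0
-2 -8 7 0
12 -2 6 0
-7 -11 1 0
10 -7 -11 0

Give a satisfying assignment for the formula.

Pure literal: x9 appears only negated; assign x9 = False.
Set x1 = True and propagate.
Set x2 = False and propagate.
  then x8 is forced to False.
The remaining clauses are satisfied by x3 = True, x4 = True, x5 = False, x6 = True, x7 = False, x10 = True, x11 = True, x12 = False.
Every clause has at least one true literal under this assignment.

x1=T  x2=F  x3=T  x4=T  x5=F  x6=T  x7=F  x8=F  x9=F  x10=T  x11=T  x12=F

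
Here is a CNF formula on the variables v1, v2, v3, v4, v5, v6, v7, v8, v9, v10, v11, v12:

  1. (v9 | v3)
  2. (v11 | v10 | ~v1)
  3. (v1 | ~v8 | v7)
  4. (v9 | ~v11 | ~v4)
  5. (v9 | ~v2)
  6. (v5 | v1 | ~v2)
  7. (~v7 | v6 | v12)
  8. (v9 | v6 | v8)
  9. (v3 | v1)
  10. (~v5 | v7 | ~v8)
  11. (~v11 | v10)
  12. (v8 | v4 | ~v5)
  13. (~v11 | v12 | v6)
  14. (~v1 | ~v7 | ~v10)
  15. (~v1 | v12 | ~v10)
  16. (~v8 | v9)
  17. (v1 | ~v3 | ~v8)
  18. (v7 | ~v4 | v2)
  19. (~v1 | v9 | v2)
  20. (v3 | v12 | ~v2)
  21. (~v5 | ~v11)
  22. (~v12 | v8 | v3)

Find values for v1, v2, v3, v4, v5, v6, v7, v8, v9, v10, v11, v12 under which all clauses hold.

v1 = False, v2 = False, v3 = True, v4 = False, v5 = False, v6 = False, v7 = False, v8 = False, v9 = True, v10 = False, v11 = False, v12 = False

Check each clause:
  1. (v3 | v9) — v9 is true.
  2. (~v1 | v10 | v11) — ~v1 is true.
  3. (~v8 | v1 | v7) — ~v8 is true.
  4. (v9 | ~v11 | ~v4) — v9 is true.
  5. (~v2 | v9) — v9 is true.
  6. (~v2 | v1 | v5) — ~v2 is true.
  7. (v12 | ~v7 | v6) — ~v7 is true.
  8. (v9 | v8 | v6) — v9 is true.
  9. (v1 | v3) — v3 is true.
  10. (v7 | ~v5 | ~v8) — ~v8 is true.
  11. (~v11 | v10) — ~v11 is true.
  12. (~v5 | v4 | v8) — ~v5 is true.
  13. (v12 | ~v11 | v6) — ~v11 is true.
  14. (~v10 | ~v1 | ~v7) — ~v7 is true.
  15. (~v1 | ~v10 | v12) — ~v1 is true.
  16. (v9 | ~v8) — ~v8 is true.
  17. (~v8 | v1 | ~v3) — ~v8 is true.
  18. (~v4 | v7 | v2) — ~v4 is true.
  19. (v2 | v9 | ~v1) — v9 is true.
  20. (v12 | v3 | ~v2) — v3 is true.
  21. (~v11 | ~v5) — ~v5 is true.
  22. (v8 | v3 | ~v12) — v3 is true.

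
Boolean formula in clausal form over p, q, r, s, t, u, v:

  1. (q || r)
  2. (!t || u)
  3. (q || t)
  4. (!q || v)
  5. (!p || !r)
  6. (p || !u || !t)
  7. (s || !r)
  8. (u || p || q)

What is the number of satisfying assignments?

12

Split on q, then p.
  q=T, p=T: s free; 3 ways for (r,t,u,v) × 2^1 = 6.
  q=T, p=F: u free; 3 ways for (r,s,t,v) × 2^1 = 6.
  q=F, p=T: a clause becomes empty — 0.
  q=F, p=F: a clause becomes empty — 0.
Total: 6 + 6 + 0 + 0 = 12.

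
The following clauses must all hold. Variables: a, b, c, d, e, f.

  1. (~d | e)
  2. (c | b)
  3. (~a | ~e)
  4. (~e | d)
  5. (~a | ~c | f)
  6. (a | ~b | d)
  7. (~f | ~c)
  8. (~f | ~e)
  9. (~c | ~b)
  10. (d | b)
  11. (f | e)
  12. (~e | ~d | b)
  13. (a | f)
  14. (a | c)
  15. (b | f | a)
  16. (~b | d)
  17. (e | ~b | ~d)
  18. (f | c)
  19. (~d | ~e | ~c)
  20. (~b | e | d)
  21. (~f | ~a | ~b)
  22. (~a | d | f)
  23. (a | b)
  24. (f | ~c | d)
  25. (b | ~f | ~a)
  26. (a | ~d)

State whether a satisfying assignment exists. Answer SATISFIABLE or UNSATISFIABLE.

b = True:
  propagation gives c=False, a=True, e=False, d=False; an empty clause results — contradiction.
b = False:
  propagation gives c=True, f=False, a=False; an empty clause results — contradiction.
Every branch closes, so no satisfying assignment exists.

UNSATISFIABLE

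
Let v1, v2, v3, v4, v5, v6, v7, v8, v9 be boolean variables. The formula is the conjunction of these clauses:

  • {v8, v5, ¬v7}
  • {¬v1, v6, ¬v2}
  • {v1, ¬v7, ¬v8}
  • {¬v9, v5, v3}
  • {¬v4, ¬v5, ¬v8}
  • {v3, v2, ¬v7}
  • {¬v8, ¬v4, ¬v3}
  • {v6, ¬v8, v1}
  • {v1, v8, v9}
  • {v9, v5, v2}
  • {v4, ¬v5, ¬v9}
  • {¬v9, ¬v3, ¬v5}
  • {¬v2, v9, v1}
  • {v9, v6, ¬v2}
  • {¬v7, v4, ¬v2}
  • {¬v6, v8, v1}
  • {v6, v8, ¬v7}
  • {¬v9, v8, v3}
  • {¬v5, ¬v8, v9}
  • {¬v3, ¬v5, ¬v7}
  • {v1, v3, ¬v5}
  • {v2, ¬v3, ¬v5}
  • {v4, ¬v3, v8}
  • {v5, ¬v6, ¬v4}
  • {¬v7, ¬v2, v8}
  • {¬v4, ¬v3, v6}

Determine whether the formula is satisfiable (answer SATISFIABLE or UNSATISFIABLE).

SATISFIABLE

v7 occurs only negated in the remaining clauses — set v7 = False.
Try v1 = True.
Set v2 = False and propagate.
Branch on v3: take v3 = False.
The remaining clauses are satisfied by v4 = True, v5 = True, v6 = False, v8 = False, v9 = False.
So v1=1, v2=0, v3=0, v4=1, v5=1, v6=0, v7=0, v8=0, v9=0 is a satisfying assignment.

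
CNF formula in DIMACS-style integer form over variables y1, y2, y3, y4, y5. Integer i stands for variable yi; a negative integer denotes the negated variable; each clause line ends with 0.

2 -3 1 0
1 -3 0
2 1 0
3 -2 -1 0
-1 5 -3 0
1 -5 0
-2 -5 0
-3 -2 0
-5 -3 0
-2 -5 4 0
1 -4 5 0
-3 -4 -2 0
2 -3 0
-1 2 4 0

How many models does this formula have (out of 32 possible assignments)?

3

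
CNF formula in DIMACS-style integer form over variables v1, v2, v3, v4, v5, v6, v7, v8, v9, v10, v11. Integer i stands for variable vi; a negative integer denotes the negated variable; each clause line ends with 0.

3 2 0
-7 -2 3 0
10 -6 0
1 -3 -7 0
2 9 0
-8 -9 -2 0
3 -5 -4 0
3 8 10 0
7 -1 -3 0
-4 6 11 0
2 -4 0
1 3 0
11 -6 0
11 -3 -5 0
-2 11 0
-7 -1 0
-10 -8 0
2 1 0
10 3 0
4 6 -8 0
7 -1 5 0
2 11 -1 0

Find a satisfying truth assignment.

v1 = F  v2 = T  v3 = T  v4 = T  v5 = T  v6 = F  v7 = F  v8 = F  v9 = T  v10 = F  v11 = T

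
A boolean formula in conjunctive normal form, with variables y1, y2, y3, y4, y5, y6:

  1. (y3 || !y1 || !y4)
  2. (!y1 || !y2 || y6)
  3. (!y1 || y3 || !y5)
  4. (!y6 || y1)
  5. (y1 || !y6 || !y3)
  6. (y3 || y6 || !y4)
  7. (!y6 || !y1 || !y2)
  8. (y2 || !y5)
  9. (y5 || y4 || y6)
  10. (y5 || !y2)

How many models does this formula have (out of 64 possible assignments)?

8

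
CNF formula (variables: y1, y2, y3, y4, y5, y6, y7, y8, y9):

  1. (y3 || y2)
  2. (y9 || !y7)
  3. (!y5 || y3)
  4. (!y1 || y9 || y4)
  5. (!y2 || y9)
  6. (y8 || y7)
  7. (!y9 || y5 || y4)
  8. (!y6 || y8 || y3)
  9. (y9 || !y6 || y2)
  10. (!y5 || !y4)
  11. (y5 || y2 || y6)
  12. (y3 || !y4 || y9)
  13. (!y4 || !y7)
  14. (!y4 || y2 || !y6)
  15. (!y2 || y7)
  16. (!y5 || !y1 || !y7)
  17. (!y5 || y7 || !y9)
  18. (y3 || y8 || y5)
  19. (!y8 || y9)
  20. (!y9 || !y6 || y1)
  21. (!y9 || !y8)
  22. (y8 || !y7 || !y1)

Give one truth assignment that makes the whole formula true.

y1=F, y2=T, y3=T, y4=F, y5=T, y6=F, y7=T, y8=F, y9=T

y3 occurs only positively in the remaining clauses — set y3 = True.
Branch on y1: take y1 = False.
Try y2 = True.
  then y9 is forced to True.
  then y7 is forced to True.
  then y4 is forced to False.
  then y5 is forced to True.
  then y6 is forced to False.
  then y8 is forced to False.
Every clause has at least one true literal under this assignment.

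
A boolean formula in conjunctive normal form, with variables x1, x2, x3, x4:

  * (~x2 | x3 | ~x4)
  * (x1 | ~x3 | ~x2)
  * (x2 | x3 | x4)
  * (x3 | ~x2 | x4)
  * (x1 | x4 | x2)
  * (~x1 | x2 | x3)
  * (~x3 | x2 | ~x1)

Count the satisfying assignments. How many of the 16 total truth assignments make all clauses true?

4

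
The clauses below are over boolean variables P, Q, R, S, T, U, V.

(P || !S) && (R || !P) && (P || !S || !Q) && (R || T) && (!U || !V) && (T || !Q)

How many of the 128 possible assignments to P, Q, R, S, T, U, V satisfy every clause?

Split on P, then Q.
  P=T, Q=T: S free; 3 ways for (R,T,U,V) × 2^1 = 6.
  P=T, Q=F: S, T free; 3 ways for (R,U,V) × 2^2 = 12.
  P=F, Q=T: R free; 3 ways for (S,T,U,V) × 2^1 = 6.
  P=F, Q=F: 9 of the 32 assignments to (R,S,T,U,V) work.
Total: 6 + 12 + 6 + 9 = 33.

33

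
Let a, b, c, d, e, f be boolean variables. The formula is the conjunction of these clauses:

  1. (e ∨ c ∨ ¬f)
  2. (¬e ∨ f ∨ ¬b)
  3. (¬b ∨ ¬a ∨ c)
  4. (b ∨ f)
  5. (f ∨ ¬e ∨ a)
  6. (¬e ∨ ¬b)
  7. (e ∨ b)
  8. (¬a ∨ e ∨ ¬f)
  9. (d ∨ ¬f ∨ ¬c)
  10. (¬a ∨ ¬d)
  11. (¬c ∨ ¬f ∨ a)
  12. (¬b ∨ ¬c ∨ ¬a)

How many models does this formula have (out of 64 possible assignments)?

7

Split on f, then a.
  f=T, a=T: remaining (b,c,d,e) ∈ {(F,F,F,T)} — 1.
  f=T, a=F: remaining (b,c,d,e) ∈ {(F,F,F,T); (F,F,T,T)} — 2.
  f=F, a=T: a clause becomes empty — 0.
  f=F, a=F: remaining (b,c,d,e) ∈ {(T,F,F,F); (T,F,T,F); (T,T,F,F); (T,T,T,F)} — 4.
Total: 1 + 2 + 0 + 4 = 7.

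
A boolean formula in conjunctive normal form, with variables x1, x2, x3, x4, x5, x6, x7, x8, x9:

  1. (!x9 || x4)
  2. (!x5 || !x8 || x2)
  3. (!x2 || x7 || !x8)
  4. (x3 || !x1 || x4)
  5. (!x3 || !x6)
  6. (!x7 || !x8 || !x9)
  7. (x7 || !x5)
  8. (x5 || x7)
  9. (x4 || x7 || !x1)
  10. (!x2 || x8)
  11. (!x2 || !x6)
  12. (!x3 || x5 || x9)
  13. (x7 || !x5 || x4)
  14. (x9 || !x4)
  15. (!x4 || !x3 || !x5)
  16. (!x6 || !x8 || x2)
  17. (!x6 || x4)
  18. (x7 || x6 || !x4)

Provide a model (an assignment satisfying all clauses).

x1 occurs only negated in the remaining clauses — set x1 = False.
Set x2 = False and propagate.
Set x3 = False and propagate.
Set x4 = True and propagate.
  then x9 is forced to True.
For the remaining variables, x5 = False, x6 = False, x7 = True, x8 = False works.

x1=F, x2=F, x3=F, x4=T, x5=F, x6=F, x7=T, x8=F, x9=T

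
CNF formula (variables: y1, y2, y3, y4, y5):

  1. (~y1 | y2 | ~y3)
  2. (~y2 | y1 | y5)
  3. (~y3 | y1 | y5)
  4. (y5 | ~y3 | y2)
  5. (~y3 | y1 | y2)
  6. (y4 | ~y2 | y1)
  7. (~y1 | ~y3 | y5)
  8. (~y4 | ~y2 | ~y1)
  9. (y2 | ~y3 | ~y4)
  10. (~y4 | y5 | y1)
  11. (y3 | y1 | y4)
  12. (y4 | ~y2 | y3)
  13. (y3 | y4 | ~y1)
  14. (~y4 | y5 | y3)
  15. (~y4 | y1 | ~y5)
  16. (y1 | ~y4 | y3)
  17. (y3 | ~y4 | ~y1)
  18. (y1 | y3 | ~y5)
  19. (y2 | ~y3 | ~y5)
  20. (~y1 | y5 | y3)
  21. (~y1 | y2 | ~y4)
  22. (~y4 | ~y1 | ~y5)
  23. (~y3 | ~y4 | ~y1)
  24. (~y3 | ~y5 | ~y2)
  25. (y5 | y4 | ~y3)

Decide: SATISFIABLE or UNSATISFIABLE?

y1 = True:
  y3 = True:
    propagation gives y2=True, y5=True; an empty clause results — contradiction.
  y3 = False:
    propagation gives y4=True; an empty clause results — contradiction.
y1 = False:
  y3 = True:
    propagation gives y5=True, y2=True; an empty clause results — contradiction.
  y3 = False:
    propagation gives y4=True; an empty clause results — contradiction.
Every branch closes, so no satisfying assignment exists.

UNSATISFIABLE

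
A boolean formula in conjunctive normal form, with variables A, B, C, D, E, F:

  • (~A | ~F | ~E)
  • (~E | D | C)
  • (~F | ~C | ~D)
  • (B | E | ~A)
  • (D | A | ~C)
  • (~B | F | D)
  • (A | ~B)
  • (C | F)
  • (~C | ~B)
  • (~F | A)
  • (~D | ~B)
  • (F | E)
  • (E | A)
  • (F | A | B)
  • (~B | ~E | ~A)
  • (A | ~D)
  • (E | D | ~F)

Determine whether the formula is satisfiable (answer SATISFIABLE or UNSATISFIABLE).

SATISFIABLE

Set A = True and propagate.
For the remaining variables, B = False, C = True, D = True, E = True, F = False works.
So A = T  B = F  C = T  D = T  E = T  F = F is a satisfying assignment.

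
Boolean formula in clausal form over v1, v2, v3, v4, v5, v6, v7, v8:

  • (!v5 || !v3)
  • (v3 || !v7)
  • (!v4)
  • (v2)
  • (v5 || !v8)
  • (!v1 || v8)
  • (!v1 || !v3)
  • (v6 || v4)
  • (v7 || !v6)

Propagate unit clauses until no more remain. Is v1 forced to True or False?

Unit clause (!v4) sets v4 = False.
Unit clause (v2) sets v2 = True.
In (v4 || v6), v4 is now false; v6 must hold, so v6 = True.
From (!v6 || v7) and v6 = True: v7 = True.
From (!v7 || v3) and v7 = True: v3 = True.
In (!v3 || !v5), !v3 is now false; !v5 must hold, so v5 = False.
In (v5 || !v8), v5 is now false; !v8 must hold, so v8 = False.
From (!v1 || v8) and v8 = False: v1 = False.

False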